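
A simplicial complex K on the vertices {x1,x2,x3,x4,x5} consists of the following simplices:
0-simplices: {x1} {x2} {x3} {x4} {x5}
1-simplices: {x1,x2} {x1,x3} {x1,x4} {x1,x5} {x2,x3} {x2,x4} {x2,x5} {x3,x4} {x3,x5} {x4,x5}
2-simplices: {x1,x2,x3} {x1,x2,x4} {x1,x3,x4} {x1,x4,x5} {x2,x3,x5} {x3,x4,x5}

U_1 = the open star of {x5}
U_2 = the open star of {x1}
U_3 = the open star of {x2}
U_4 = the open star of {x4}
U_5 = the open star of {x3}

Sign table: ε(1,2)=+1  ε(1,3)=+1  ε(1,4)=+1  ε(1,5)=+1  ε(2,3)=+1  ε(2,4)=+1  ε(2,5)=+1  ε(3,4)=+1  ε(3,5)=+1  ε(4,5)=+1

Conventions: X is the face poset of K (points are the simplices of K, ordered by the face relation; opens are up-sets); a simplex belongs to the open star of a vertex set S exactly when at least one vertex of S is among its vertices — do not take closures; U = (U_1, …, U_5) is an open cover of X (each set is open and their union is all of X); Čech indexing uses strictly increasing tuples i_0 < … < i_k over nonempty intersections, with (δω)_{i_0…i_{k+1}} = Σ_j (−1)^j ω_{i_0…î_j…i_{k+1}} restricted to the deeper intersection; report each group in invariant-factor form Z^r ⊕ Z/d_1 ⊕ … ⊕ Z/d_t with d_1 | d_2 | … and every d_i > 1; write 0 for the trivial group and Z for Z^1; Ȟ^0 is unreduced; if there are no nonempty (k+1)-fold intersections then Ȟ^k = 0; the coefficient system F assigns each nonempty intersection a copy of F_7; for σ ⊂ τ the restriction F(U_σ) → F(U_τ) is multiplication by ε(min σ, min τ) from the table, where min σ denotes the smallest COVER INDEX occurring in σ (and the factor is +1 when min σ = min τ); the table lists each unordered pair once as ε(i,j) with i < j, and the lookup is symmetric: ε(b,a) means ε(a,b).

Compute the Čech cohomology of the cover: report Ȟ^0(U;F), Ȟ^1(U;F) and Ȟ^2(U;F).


Ȟ^0 ≅ Z/7,  Ȟ^1 ≅ 0,  Ȟ^2 ≅ 0

intersection data:
  U1={{x5},{x1,x5},{x2,x5},{x3,x5},{x4,x5},{x1,x4,x5},{x2,x3,x5},{x3,x4,x5}} U2={{x1},{x1,x2},{x1,x3},{x1,x4},{x1,x5},{x1,x2,x3},{x1,x2,x4},{x1,x3,x4},{x1,x4,x5}} U3={{x2},{x1,x2},{x2,x3},{x2,x4},{x2,x5},{x1,x2,x3},{x1,x2,x4},{x2,x3,x5}} U4={{x4},{x1,x4},{x2,x4},{x3,x4},{x4,x5},{x1,x2,x4},{x1,x3,x4},{x1,x4,x5},{x3,x4,x5}} U5={{x3},{x1,x3},{x2,x3},{x3,x4},{x3,x5},{x1,x2,x3},{x1,x3,x4},{x2,x3,x5},{x3,x4,x5}}
  U12={{x1,x5},{x1,x4,x5}} U13={{x2,x5},{x2,x3,x5}} U14={{x4,x5},{x1,x4,x5},{x3,x4,x5}} U15={{x3,x5},{x2,x3,x5},{x3,x4,x5}} U23={{x1,x2},{x1,x2,x3},{x1,x2,x4}} U24={{x1,x4},{x1,x2,x4},{x1,x3,x4},{x1,x4,x5}} U25={{x1,x3},{x1,x2,x3},{x1,x3,x4}} U34={{x2,x4},{x1,x2,x4}} U35={{x2,x3},{x1,x2,x3},{x2,x3,x5}} U45={{x3,x4},{x1,x3,x4},{x3,x4,x5}}
  U124={{x1,x4,x5}} U135={{x2,x3,x5}} U145={{x3,x4,x5}} U234={{x1,x2,x4}} U235={{x1,x2,x3}} U245={{x1,x3,x4}}
C dims 5,10,6; δ0: rk_F7 4; δ1: rk_F7 6
Ȟ^0 = (5 − 4) − 0 = 1, so Ȟ^0 ≅ Z/7
Ȟ^1 = (10 − 6) − 4 = 0, so Ȟ^1 ≅ 0
Ȟ^2 = (6 − 0) − 6 = 0, so Ȟ^2 ≅ 0


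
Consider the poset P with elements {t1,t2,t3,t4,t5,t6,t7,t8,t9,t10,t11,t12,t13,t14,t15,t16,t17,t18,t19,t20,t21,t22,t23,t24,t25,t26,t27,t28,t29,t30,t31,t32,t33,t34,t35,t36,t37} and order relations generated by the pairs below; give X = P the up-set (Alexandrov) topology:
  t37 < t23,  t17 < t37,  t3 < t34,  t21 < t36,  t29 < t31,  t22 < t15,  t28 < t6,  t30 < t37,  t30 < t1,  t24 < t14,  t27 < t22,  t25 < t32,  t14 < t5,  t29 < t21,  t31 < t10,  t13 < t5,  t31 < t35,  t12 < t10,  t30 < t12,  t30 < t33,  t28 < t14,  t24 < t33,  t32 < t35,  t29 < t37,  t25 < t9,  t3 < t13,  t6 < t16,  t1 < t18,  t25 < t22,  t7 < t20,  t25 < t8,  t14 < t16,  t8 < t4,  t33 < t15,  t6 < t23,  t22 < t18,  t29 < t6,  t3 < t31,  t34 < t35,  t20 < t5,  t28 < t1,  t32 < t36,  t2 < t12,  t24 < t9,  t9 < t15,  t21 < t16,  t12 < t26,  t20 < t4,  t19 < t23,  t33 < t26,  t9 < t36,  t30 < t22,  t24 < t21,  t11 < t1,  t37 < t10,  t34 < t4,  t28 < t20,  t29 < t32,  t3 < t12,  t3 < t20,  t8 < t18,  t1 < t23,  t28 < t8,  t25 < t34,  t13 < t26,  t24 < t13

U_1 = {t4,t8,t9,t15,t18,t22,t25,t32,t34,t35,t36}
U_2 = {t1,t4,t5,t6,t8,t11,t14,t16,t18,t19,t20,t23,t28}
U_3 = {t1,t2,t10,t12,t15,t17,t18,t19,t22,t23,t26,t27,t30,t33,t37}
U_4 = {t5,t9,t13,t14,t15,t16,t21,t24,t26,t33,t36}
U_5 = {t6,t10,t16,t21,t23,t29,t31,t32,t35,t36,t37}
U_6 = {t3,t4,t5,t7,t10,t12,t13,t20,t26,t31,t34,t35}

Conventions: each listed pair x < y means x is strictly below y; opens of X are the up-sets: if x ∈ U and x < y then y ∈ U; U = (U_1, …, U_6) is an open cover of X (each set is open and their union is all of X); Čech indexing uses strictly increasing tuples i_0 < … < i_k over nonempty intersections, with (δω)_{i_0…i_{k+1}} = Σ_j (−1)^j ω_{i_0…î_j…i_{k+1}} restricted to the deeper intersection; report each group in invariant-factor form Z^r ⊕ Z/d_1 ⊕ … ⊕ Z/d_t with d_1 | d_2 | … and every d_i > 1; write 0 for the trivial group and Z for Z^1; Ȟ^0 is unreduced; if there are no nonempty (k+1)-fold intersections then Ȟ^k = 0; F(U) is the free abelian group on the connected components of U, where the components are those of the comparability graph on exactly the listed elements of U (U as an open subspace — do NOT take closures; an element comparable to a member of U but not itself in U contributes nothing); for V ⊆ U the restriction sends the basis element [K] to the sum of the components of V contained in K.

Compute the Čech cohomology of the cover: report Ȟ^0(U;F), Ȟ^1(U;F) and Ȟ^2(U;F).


Ȟ^0(U;F) ≅ Z, Ȟ^1(U;F) ≅ 0 and Ȟ^2(U;F) ≅ Z/2

cover nerve:
  U12={t4,t8,t18} U13={t15,t18,t22} U14={t9,t15,t36} U15={t32,t35,t36} U16={t4,t34,t35} U23={t1,t18,t19,t23} U24={t5,t14,t16} U25={t6,t16,t23} U26={t4,t5,t20} U34={t15,t26,t33} U35={t10,t23,t37} U36={t10,t12,t26} U45={t16,t21,t36} U46={t5,t13,t26} U56={t10,t31,t35}
  U123={t18} U126={t4} U134={t15} U145={t36} U156={t35} U235={t23} U245={t16} U246={t5} U346={t26} U356={t10}
components per intersection:
  U1: {t4,t8,t9,t15,t18,t22,t25,t32,t34,t35,t36}
  U2: {t1,t4,t5,t6,t8,t11,t14,t16,t18,t19,t20,t23,t28}
  U3: {t1,t2,t10,t12,t15,t17,t18,t19,t22,t23,t26,t27,t30,t33,t37}
  U4: {t5,t9,t13,t14,t15,t16,t21,t24,t26,t33,t36}
  U5: {t6,t10,t16,t21,t23,t29,t31,t32,t35,t36,t37}
  U6: {t3,t4,t5,t7,t10,t12,t13,t20,t26,t31,t34,t35}
  U12: {t4,t8,t18}
  U13: {t15,t18,t22}
  U14: {t9,t15,t36}
  U15: {t32,t35,t36}
  U16: {t4,t34,t35}
  U23: {t1,t18,t19,t23}
  U24: {t5,t14,t16}
  U25: {t6,t16,t23}
  U26: {t4,t5,t20}
  U34: {t15,t26,t33}
  U35: {t10,t23,t37}
  U36: {t10,t12,t26}
  U45: {t16,t21,t36}
  U46: {t5,t13,t26}
  U56: {t10,t31,t35}
  U123: {t18}
  U126: {t4}
  U134: {t15}
  U145: {t36}
  U156: {t35}
  U235: {t23}
  U245: {t16}
  U246: {t5}
  U346: {t26}
  U356: {t10}
C dims 6,15,10; δ0: rk 5, SNF 1^5; δ1: rk 10, SNF 1^9·2
Ȟ^0: (6−5)−0=1 ⇒ Z
Ȟ^1: (15−10)−5=0 ⇒ 0
Ȟ^2: (10−0)−10=0 plus torsion [2] ⇒ Z/2


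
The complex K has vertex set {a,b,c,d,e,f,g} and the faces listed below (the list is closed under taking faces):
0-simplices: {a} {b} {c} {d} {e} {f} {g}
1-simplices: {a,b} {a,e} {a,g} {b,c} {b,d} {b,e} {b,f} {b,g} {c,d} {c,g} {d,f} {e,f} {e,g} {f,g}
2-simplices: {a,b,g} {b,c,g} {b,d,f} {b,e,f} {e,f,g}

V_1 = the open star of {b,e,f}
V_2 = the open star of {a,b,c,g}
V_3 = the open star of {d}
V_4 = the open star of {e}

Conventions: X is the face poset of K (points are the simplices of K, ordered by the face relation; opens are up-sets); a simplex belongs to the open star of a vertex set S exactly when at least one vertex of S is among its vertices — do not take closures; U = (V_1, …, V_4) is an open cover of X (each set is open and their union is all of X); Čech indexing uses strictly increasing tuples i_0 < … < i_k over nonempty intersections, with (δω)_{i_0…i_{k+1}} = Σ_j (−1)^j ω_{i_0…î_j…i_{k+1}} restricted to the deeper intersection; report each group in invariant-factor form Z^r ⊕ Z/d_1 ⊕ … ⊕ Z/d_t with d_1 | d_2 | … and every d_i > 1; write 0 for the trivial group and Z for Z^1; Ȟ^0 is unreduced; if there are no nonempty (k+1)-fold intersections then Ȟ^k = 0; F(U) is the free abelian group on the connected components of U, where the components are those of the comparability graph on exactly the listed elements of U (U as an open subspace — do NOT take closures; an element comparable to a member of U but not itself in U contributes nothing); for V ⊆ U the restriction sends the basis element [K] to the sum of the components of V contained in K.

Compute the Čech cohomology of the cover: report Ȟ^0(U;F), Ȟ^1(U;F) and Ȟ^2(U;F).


nonempty overlaps:
  V1={{b},{e},{f},{a,b},{a,e},{b,c},{b,d},{b,e},{b,f},{b,g},{d,f},{e,f},{e,g},{f,g},{a,b,g},{b,c,g},{b,d,f},{b,e,f},{e,f,g}} V2={{a},{b},{c},{g},{a,b},{a,e},{a,g},{b,c},{b,d},{b,e},{b,f},{b,g},{c,d},{c,g},{e,g},{f,g},{a,b,g},{b,c,g},{b,d,f},{b,e,f},{e,f,g}} V3={{d},{b,d},{c,d},{d,f},{b,d,f}} V4={{e},{a,e},{b,e},{e,f},{e,g},{b,e,f},{e,f,g}}
  V12={{b},{a,b},{a,e},{b,c},{b,d},{b,e},{b,f},{b,g},{e,g},{f,g},{a,b,g},{b,c,g},{b,d,f},{b,e,f},{e,f,g}} V13={{b,d},{d,f},{b,d,f}} V14={{e},{a,e},{b,e},{e,f},{e,g},{b,e,f},{e,f,g}} V23={{b,d},{c,d},{b,d,f}} V24={{a,e},{b,e},{e,g},{b,e,f},{e,f,g}}
  V123={{b,d},{b,d,f}} V124={{a,e},{b,e},{e,g},{b,e,f},{e,f,g}}
components per intersection:
  V1: {{b},{e},{f},{a,b},{a,e},{b,c},{b,d},{b,e},{b,f},{b,g},{d,f},{e,f},{e,g},{f,g},{a,b,g},{b,c,g},{b,d,f},{b,e,f},{e,f,g}}
  V2: {{a},{b},{c},{g},{a,b},{a,e},{a,g},{b,c},{b,d},{b,e},{b,f},{b,g},{c,d},{c,g},{e,g},{f,g},{a,b,g},{b,c,g},{b,d,f},{b,e,f},{e,f,g}}
  V3: {{d},{b,d},{c,d},{d,f},{b,d,f}}
  V4: {{e},{a,e},{b,e},{e,f},{e,g},{b,e,f},{e,f,g}}
  V12: {{b},{a,b},{b,c},{b,d},{b,e},{b,f},{b,g},{a,b,g},{b,c,g},{b,d,f},{b,e,f}} {{a,e}} {{e,g},{f,g},{e,f,g}}
  V13: {{b,d},{d,f},{b,d,f}}
  V14: {{e},{a,e},{b,e},{e,f},{e,g},{b,e,f},{e,f,g}}
  V23: {{b,d},{b,d,f}} {{c,d}}
  V24: {{a,e}} {{b,e},{b,e,f}} {{e,g},{e,f,g}}
  V123: {{b,d},{b,d,f}}
  V124: {{a,e}} {{b,e},{b,e,f}} {{e,g},{e,f,g}}
C dims 4,10,4; δ0: rk 3, SNF 1^3; δ1: rk 4, SNF 1^4
degree 0: 4−3−0 = 1 → Ȟ^0 ≅ Z
degree 1: 10−4−3 = 3 → Ȟ^1 ≅ Z^3
degree 2: 4−0−4 = 0 → Ȟ^2 ≅ 0

Ȟ^0 = Z, Ȟ^1 = Z^3 and Ȟ^2 = 0


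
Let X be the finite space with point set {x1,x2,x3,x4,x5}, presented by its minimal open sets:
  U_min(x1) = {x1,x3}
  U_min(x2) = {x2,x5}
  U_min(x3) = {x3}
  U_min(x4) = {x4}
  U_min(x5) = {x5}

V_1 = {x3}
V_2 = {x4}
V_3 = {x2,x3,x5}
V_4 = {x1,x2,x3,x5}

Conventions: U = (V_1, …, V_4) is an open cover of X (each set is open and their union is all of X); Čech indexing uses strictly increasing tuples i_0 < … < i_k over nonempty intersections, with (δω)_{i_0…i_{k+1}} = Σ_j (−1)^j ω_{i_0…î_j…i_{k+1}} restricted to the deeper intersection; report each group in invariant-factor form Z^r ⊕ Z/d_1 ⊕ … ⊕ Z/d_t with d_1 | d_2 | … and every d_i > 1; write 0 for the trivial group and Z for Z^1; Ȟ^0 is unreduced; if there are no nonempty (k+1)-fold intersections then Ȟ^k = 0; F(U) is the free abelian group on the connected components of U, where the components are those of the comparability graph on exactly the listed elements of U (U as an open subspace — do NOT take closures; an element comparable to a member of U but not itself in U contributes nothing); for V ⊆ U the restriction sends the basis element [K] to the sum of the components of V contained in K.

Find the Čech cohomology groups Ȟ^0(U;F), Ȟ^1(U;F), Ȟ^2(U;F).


Ȟ^0(U;F) ≅ Z^3,  Ȟ^1(U;F) ≅ 0,  Ȟ^2(U;F) ≅ 0

nonempty overlaps:
  V13={x3} V14={x3} V34={x2,x3,x5}
  V134={x3}
components per intersection:
  V1: {x3}
  V2: {x4}
  V3: {x2,x5} {x3}
  V4: {x1,x3} {x2,x5}
  V13: {x3}
  V14: {x3}
  V34: {x2,x5} {x3}
  V134: {x3}
C dims 6,4,1; δ0: rk 3, SNF 1^3; δ1: rk 1, SNF 1^1
degree 0: 6−3−0 = 3 → Ȟ^0 ≅ Z^3
degree 1: 4−1−3 = 0 → Ȟ^1 ≅ 0
degree 2: 1−0−1 = 0 → Ȟ^2 ≅ 0


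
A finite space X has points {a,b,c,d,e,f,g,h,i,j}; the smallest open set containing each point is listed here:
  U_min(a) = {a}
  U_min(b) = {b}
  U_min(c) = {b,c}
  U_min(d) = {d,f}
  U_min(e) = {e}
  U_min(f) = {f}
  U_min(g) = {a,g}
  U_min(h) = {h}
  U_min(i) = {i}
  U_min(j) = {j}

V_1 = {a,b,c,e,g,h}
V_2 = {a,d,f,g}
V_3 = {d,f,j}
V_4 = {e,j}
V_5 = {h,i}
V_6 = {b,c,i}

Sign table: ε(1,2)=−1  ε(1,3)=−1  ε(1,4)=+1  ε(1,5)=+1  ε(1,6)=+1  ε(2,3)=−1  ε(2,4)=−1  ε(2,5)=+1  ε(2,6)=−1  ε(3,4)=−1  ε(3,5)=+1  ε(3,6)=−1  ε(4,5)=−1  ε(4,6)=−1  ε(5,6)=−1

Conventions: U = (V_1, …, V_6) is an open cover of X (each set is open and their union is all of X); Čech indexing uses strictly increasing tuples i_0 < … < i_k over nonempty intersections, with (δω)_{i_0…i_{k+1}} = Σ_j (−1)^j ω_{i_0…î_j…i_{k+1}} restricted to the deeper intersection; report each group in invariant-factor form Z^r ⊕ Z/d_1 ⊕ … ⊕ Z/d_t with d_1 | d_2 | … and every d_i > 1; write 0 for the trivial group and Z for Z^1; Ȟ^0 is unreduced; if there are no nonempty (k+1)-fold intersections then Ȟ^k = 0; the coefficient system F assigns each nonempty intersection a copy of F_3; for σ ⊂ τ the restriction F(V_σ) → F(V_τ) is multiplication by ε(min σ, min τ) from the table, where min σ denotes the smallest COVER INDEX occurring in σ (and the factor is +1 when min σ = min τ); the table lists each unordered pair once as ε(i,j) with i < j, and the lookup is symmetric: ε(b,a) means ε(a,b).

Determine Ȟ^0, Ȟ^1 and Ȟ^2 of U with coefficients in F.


Ȟ^0(U;F) ≅ 0; Ȟ^1(U;F) ≅ Z/3; Ȟ^2(U;F) ≅ 0

nerve simplices:
  V12={a,g} V14={e} V15={h} V16={b,c} V23={d,f} V34={j} V56={i}
C dims 6,7; δ0: rk_F3 6
degree 0: 6−6−0 = 0 → Ȟ^0 ≅ 0
degree 1: 7−0−6 = 1 → Ȟ^1 ≅ Z/3
degree 2: 0−0−0 = 0 → Ȟ^2 ≅ 0


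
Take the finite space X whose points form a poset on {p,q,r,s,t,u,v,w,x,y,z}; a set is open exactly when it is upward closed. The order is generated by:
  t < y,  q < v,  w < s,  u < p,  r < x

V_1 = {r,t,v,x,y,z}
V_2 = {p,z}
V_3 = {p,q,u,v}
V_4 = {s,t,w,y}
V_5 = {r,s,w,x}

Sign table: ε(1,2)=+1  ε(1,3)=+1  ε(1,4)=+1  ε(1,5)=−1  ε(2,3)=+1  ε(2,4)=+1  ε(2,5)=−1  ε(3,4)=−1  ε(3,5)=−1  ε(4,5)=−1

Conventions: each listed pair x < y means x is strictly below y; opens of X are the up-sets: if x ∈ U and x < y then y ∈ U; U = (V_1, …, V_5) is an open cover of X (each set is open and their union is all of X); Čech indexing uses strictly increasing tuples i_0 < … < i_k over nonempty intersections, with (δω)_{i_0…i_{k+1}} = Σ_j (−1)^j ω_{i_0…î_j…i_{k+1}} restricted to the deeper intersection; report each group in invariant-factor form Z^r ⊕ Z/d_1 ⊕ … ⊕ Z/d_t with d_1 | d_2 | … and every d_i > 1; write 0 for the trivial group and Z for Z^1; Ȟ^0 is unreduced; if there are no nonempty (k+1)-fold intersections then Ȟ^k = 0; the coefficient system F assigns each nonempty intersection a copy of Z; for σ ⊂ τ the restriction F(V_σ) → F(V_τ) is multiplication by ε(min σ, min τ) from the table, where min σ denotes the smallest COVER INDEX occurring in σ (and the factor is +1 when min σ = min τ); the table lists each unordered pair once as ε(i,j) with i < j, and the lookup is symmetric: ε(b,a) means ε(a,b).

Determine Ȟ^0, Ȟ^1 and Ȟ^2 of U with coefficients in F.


nonempty overlaps:
  V12={z} V13={v} V14={t,y} V15={r,x} V23={p} V45={s,w}
C dims 5,6; δ0: rk 4, SNF 1^4
degree 0: 5−4−0 = 1 → Ȟ^0 ≅ Z
degree 1: 6−0−4 = 2 → Ȟ^1 ≅ Z^2
degree 2: 0−0−0 = 0 → Ȟ^2 ≅ 0

Ȟ^0(U;F) ≅ Z, Ȟ^1(U;F) ≅ Z^2 and Ȟ^2(U;F) ≅ 0


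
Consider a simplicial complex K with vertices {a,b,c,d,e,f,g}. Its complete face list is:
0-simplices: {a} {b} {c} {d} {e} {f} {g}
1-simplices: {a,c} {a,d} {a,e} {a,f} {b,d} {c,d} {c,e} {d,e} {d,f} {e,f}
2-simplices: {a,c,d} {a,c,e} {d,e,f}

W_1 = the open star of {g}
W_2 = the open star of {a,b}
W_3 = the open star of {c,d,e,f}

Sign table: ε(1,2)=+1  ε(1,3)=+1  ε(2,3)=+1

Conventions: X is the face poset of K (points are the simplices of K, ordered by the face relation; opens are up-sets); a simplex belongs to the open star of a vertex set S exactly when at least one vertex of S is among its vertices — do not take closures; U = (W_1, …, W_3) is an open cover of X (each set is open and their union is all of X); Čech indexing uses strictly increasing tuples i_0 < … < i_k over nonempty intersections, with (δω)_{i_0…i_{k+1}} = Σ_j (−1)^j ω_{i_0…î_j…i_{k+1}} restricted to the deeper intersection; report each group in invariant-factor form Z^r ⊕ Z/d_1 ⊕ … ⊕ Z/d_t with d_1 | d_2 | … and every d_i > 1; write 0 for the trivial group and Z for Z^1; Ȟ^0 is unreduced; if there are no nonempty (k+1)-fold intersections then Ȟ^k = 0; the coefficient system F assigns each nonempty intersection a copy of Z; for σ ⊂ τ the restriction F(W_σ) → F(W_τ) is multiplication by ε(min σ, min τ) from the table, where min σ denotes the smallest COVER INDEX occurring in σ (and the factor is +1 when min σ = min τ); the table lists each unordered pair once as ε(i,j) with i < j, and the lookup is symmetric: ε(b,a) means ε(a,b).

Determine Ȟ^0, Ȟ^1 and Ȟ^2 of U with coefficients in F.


Ȟ^0 = Z^2, Ȟ^1 = 0 and Ȟ^2 = 0

cover nerve:
  W1={{g}} W2={{a},{b},{a,c},{a,d},{a,e},{a,f},{b,d},{a,c,d},{a,c,e}} W3={{c},{d},{e},{f},{a,c},{a,d},{a,e},{a,f},{b,d},{c,d},{c,e},{d,e},{d,f},{e,f},{a,c,d},{a,c,e},{d,e,f}}
  W23={{a,c},{a,d},{a,e},{a,f},{b,d},{a,c,d},{a,c,e}}
C dims 3,1; δ0: rk 1, SNF 1^1
Ȟ^0: (3−1)−0=2 ⇒ Z^2
Ȟ^1: (1−0)−1=0 ⇒ 0
Ȟ^2: (0−0)−0=0 ⇒ 0


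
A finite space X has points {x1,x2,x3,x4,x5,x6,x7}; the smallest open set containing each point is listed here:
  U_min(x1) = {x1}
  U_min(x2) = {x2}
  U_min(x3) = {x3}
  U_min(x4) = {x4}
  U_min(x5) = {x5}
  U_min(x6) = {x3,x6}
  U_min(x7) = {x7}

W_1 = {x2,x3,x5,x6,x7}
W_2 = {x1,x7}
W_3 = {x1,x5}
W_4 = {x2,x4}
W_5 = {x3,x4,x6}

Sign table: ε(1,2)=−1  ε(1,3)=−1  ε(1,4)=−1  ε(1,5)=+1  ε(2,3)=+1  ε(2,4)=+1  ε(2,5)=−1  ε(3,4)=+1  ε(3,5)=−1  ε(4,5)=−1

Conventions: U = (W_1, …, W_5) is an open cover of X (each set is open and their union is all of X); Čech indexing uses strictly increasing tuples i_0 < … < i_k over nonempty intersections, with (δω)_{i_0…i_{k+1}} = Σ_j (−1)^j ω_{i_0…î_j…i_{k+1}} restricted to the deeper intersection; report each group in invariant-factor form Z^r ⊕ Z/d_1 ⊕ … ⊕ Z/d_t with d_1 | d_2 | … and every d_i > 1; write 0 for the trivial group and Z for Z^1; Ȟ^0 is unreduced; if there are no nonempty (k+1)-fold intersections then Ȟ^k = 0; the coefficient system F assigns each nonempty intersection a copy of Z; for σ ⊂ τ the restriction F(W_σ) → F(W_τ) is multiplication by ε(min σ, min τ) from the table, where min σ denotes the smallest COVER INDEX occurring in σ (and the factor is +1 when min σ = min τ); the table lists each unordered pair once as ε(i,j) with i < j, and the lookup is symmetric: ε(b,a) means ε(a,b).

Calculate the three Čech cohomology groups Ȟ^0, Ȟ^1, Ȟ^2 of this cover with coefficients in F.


Ȟ^0 = Z,  Ȟ^1 = Z^2,  Ȟ^2 = 0

nonempty overlaps:
  W12={x7} W13={x5} W14={x2} W15={x3,x6} W23={x1} W45={x4}
C dims 5,6; δ0: rk 4, SNF 1^4
degree 0: 5−4−0 = 1 → Ȟ^0 ≅ Z
degree 1: 6−0−4 = 2 → Ȟ^1 ≅ Z^2
degree 2: 0−0−0 = 0 → Ȟ^2 ≅ 0


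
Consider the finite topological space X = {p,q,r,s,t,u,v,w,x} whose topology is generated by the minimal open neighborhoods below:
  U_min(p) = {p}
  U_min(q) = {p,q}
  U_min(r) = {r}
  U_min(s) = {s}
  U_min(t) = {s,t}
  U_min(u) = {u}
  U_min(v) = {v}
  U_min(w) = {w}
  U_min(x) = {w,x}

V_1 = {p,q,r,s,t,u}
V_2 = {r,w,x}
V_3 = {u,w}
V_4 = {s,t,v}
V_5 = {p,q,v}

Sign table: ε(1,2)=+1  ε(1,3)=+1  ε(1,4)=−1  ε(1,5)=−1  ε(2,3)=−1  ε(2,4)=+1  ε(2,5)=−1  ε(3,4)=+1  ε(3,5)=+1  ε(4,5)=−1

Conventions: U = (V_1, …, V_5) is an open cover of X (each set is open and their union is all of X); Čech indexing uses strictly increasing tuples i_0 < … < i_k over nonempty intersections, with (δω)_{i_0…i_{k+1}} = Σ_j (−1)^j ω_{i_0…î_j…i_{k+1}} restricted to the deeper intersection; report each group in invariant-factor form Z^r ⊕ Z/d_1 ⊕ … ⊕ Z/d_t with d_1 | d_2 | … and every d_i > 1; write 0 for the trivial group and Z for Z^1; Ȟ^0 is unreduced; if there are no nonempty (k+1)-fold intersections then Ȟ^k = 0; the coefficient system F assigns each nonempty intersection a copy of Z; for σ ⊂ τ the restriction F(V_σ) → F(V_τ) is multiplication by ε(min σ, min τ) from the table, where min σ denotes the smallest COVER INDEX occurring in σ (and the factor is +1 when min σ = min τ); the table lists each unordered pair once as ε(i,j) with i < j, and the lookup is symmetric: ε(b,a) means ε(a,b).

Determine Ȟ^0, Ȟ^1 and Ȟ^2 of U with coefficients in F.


nerve of the cover:
  V12={r} V13={u} V14={s,t} V15={p,q} V23={w} V45={v}
C dims 5,6; δ0: rk 5, SNF 1^4·2
Ȟ^0 = (5 − 5) − 0 = 0, so Ȟ^0 ≅ 0
Ȟ^1 = (6 − 0) − 5 = 1 plus torsion [2], so Ȟ^1 ≅ Z ⊕ Z/2
Ȟ^2 = (0 − 0) − 0 = 0, so Ȟ^2 ≅ 0

Ȟ^0(U;F) ≅ 0, Ȟ^1(U;F) ≅ Z ⊕ Z/2 and Ȟ^2(U;F) ≅ 0


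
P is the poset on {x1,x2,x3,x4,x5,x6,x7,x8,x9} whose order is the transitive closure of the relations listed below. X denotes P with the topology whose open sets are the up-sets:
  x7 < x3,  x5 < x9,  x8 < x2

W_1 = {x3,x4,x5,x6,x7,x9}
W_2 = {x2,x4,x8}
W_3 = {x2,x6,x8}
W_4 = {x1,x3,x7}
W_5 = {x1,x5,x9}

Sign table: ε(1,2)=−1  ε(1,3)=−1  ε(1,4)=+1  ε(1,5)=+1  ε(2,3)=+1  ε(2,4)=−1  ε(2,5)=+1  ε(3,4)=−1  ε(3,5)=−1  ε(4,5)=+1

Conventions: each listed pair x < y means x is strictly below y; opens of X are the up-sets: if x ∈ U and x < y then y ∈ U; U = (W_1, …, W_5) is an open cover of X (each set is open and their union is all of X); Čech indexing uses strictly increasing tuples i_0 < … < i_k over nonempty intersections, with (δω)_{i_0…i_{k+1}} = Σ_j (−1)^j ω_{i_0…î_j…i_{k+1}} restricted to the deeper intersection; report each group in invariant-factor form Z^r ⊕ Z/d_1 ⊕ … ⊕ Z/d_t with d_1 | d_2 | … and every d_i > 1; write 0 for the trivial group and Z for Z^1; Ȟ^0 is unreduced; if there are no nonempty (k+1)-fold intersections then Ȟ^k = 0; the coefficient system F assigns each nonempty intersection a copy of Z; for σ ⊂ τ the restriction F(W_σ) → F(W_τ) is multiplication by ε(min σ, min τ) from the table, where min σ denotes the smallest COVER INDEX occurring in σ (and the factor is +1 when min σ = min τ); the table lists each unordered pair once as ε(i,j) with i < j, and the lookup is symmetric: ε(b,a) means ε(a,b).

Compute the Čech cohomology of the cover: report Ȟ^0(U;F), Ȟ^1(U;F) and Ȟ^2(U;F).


nonempty intersections:
  W12={x4} W13={x6} W14={x3,x7} W15={x5,x9} W23={x2,x8} W45={x1}
C dims 5,6; δ0: rk 4, SNF 1^4
Ȟ^0: (5−4)−0=1 ⇒ Z
Ȟ^1: (6−0)−4=2 ⇒ Z^2
Ȟ^2: (0−0)−0=0 ⇒ 0

Ȟ^0 = Z, Ȟ^1 = Z^2, Ȟ^2 = 0


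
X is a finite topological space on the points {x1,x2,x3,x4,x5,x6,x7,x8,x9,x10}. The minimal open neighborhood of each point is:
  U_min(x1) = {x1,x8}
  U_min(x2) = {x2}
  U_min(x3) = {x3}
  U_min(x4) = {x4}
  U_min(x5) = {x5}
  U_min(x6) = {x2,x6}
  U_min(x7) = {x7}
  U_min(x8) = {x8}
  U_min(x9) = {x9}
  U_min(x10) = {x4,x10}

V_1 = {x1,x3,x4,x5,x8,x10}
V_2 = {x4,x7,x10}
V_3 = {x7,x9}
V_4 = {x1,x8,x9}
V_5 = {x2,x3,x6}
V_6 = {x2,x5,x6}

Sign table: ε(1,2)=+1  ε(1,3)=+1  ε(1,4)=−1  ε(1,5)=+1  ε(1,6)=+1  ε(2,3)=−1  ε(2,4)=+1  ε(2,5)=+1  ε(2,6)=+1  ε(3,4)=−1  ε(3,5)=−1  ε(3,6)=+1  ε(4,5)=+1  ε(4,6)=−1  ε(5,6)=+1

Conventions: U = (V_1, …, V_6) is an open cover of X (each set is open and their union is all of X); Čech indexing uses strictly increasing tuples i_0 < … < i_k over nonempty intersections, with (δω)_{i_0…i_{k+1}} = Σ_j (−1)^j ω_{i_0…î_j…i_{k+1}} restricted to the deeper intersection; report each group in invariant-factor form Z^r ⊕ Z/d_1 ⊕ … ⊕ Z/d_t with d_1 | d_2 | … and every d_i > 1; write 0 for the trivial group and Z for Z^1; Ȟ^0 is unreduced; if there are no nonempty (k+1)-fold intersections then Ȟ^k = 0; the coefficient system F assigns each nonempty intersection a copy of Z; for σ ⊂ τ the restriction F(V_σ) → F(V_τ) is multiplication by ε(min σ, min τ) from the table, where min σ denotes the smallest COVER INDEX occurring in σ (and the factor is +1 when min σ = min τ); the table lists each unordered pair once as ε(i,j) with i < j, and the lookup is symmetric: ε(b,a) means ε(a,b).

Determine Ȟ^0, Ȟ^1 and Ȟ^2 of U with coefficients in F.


Ȟ^0(U;F) ≅ 0, Ȟ^1(U;F) ≅ Z ⊕ Z/2, Ȟ^2(U;F) ≅ 0

nonempty overlaps:
  V12={x4,x10} V14={x1,x8} V15={x3} V16={x5} V23={x7} V34={x9} V56={x2,x6}
C dims 6,7; δ0: rk 6, SNF 1^5·2
degree 0: 6−6−0 = 0 → Ȟ^0 ≅ 0
degree 1: 7−0−6 = 1 plus torsion [2] → Ȟ^1 ≅ Z ⊕ Z/2
degree 2: 0−0−0 = 0 → Ȟ^2 ≅ 0


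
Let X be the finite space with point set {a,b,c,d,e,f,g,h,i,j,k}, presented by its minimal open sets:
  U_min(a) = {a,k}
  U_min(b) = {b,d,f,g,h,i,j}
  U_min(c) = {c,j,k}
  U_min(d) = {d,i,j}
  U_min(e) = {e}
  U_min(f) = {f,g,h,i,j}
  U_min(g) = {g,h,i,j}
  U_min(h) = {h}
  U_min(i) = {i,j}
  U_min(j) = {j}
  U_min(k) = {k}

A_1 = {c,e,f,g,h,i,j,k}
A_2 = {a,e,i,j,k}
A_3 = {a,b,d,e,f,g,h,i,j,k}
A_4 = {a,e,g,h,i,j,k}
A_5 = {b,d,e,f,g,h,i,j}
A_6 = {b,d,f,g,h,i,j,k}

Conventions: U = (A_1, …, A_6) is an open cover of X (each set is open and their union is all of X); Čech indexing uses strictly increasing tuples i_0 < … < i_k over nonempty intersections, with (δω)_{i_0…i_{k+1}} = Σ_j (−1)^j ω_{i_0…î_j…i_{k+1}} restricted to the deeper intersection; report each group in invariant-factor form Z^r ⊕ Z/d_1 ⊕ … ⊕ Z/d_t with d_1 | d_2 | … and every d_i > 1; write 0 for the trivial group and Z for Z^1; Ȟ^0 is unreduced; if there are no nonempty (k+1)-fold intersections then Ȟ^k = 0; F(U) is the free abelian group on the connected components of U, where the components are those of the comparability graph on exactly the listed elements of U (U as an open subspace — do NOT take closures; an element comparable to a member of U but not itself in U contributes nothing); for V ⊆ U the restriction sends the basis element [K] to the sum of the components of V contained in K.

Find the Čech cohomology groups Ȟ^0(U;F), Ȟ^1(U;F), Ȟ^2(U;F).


Ȟ^0 ≅ Z^2,  Ȟ^1 ≅ 0,  Ȟ^2 ≅ 0

cover nerve:
  A12={e,i,j,k} A13={e,f,g,h,i,j,k} A14={e,g,h,i,j,k} A15={e,f,g,h,i,j} A16={f,g,h,i,j,k} A23={a,e,i,j,k} A24={a,e,i,j,k} A25={e,i,j} A26={i,j,k} A34={a,e,g,h,i,j,k} A35={b,d,e,f,g,h,i,j} A36={b,d,f,g,h,i,j,k} A45={e,g,h,i,j} A46={g,h,i,j,k} A56={b,d,f,g,h,i,j}
  A123={e,i,j,k} A124={e,i,j,k} A125={e,i,j} A126={i,j,k} A134={e,g,h,i,j,k} A135={e,f,g,h,i,j} A136={f,g,h,i,j,k} A145={e,g,h,i,j} A146={g,h,i,j,k} A156={f,g,h,i,j} A234={a,e,i,j,k} A235={e,i,j} A236={i,j,k} A245={e,i,j} A246={i,j,k} A256={i,j} A345={e,g,h,i,j} A346={g,h,i,j,k} A356={b,d,f,g,h,i,j} A456={g,h,i,j}
  A1234={e,i,j,k} A1235={e,i,j} A1236={i,j,k} A1245={e,i,j} A1246={i,j,k} A1256={i,j} A1345={e,g,h,i,j} A1346={g,h,i,j,k} A1356={f,g,h,i,j} A1456={g,h,i,j} A2345={e,i,j} A2346={i,j,k} A2356={i,j} A2456={i,j} A3456={g,h,i,j}
  A12345={e,i,j} A12346={i,j,k} A12356={i,j} A12456={i,j} A13456={g,h,i,j} A23456={i,j}
  A123456={i,j}
components per intersection:
  A1: {c,f,g,h,i,j,k} {e}
  A2: {a,k} {e} {i,j}
  A3: {a,k} {b,d,f,g,h,i,j} {e}
  A4: {a,k} {e} {g,h,i,j}
  A5: {b,d,f,g,h,i,j} {e}
  A6: {b,d,f,g,h,i,j} {k}
  A12: {e} {i,j} {k}
  A13: {e} {f,g,h,i,j} {k}
  A14: {e} {g,h,i,j} {k}
  A15: {e} {f,g,h,i,j}
  A16: {f,g,h,i,j} {k}
  A23: {a,k} {e} {i,j}
  A24: {a,k} {e} {i,j}
  A25: {e} {i,j}
  A26: {i,j} {k}
  A34: {a,k} {e} {g,h,i,j}
  A35: {b,d,f,g,h,i,j} {e}
  A36: {b,d,f,g,h,i,j} {k}
  A45: {e} {g,h,i,j}
  A46: {g,h,i,j} {k}
  A56: {b,d,f,g,h,i,j}
  A123: {e} {i,j} {k}
  A124: {e} {i,j} {k}
  A125: {e} {i,j}
  A126: {i,j} {k}
  A134: {e} {g,h,i,j} {k}
  A135: {e} {f,g,h,i,j}
  A136: {f,g,h,i,j} {k}
  A145: {e} {g,h,i,j}
  A146: {g,h,i,j} {k}
  A156: {f,g,h,i,j}
  A234: {a,k} {e} {i,j}
  A235: {e} {i,j}
  A236: {i,j} {k}
  A245: {e} {i,j}
  A246: {i,j} {k}
  A256: {i,j}
  A345: {e} {g,h,i,j}
  A346: {g,h,i,j} {k}
  A356: {b,d,f,g,h,i,j}
  A456: {g,h,i,j}
  A1234: {e} {i,j} {k}
  A1235: {e} {i,j}
  A1236: {i,j} {k}
  A1245: {e} {i,j}
  A1246: {i,j} {k}
  A1256: {i,j}
  A1345: {e} {g,h,i,j}
  A1346: {g,h,i,j} {k}
  A1356: {f,g,h,i,j}
  A1456: {g,h,i,j}
  A2345: {e} {i,j}
  A2346: {i,j} {k}
  A2356: {i,j}
  A2456: {i,j}
  A3456: {g,h,i,j}
  A12345: {e} {i,j}
  A12346: {i,j} {k}
  A12356: {i,j}
  A12456: {i,j}
  A13456: {g,h,i,j}
  A23456: {i,j}
  A123456: {i,j}
C dims 15,35,40,25; δ0: rk 13, SNF 1^13; δ1: rk 22, SNF 1^22; δ2: rk 18, SNF 1^18
Ȟ^0: (15−13)−0=2 ⇒ Z^2
Ȟ^1: (35−22)−13=0 ⇒ 0
Ȟ^2: (40−18)−22=0 ⇒ 0


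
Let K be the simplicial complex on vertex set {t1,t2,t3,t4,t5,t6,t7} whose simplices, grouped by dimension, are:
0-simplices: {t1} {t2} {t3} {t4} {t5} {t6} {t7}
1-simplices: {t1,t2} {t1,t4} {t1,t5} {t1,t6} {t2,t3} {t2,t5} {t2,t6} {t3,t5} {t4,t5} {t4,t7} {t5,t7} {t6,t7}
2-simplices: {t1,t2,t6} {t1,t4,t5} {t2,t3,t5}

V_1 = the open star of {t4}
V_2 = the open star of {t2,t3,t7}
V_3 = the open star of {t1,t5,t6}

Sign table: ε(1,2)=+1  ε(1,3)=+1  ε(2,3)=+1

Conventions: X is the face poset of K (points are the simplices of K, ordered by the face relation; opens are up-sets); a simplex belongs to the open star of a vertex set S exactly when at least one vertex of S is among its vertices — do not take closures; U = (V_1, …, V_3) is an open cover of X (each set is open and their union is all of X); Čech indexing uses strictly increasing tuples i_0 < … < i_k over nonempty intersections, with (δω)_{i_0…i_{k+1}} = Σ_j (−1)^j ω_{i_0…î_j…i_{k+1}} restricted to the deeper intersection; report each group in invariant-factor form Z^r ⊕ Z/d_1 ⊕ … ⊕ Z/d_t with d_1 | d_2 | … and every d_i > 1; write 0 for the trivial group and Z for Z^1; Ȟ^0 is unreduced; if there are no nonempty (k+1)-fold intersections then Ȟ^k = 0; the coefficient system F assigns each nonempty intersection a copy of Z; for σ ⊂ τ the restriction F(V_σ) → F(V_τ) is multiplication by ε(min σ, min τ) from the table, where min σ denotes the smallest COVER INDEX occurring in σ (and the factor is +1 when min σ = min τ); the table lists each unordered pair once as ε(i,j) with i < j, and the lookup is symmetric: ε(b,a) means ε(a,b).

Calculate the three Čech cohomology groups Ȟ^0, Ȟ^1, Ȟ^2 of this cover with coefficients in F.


Ȟ^0 = Z; Ȟ^1 = Z; Ȟ^2 = 0

intersection data:
  V1={{t4},{t1,t4},{t4,t5},{t4,t7},{t1,t4,t5}} V2={{t2},{t3},{t7},{t1,t2},{t2,t3},{t2,t5},{t2,t6},{t3,t5},{t4,t7},{t5,t7},{t6,t7},{t1,t2,t6},{t2,t3,t5}} V3={{t1},{t5},{t6},{t1,t2},{t1,t4},{t1,t5},{t1,t6},{t2,t5},{t2,t6},{t3,t5},{t4,t5},{t5,t7},{t6,t7},{t1,t2,t6},{t1,t4,t5},{t2,t3,t5}}
  V12={{t4,t7}} V13={{t1,t4},{t4,t5},{t1,t4,t5}} V23={{t1,t2},{t2,t5},{t2,t6},{t3,t5},{t5,t7},{t6,t7},{t1,t2,t6},{t2,t3,t5}}
C dims 3,3; δ0: rk 2, SNF 1^2
Ȟ^0 = (3 − 2) − 0 = 1, so Ȟ^0 ≅ Z
Ȟ^1 = (3 − 0) − 2 = 1, so Ȟ^1 ≅ Z
Ȟ^2 = (0 − 0) − 0 = 0, so Ȟ^2 ≅ 0


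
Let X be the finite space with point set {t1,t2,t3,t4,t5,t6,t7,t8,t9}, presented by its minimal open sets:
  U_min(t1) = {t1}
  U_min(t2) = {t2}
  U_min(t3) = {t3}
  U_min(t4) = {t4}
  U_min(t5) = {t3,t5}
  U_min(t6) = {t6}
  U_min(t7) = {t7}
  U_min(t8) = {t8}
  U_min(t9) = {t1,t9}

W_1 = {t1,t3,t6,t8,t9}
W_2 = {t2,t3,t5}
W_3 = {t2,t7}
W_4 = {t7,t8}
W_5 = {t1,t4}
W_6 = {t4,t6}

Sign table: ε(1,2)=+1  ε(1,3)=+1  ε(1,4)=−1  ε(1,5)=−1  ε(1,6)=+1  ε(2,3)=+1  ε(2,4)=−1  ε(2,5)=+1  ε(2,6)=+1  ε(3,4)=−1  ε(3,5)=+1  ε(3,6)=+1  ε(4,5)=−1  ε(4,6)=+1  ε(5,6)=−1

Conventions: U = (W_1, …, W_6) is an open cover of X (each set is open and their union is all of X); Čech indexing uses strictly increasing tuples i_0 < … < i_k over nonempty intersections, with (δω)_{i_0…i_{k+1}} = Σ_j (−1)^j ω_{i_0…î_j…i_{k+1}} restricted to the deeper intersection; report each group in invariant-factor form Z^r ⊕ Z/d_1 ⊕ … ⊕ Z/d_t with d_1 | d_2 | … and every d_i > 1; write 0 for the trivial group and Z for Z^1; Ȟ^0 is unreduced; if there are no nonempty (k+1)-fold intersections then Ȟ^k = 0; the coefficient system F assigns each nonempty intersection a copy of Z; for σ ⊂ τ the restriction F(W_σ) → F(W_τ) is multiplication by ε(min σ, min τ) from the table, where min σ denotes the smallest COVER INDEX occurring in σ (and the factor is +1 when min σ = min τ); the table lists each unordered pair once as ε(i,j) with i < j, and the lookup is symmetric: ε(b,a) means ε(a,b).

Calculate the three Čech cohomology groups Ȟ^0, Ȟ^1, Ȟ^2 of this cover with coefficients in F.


Ȟ^0 ≅ Z, Ȟ^1 ≅ Z^2 and Ȟ^2 ≅ 0

nerve of the cover:
  W12={t3} W14={t8} W15={t1} W16={t6} W23={t2} W34={t7} W56={t4}
C dims 6,7; δ0: rk 5, SNF 1^5
Ȟ^0 = (6 − 5) − 0 = 1, so Ȟ^0 ≅ Z
Ȟ^1 = (7 − 0) − 5 = 2, so Ȟ^1 ≅ Z^2
Ȟ^2 = (0 − 0) − 0 = 0, so Ȟ^2 ≅ 0


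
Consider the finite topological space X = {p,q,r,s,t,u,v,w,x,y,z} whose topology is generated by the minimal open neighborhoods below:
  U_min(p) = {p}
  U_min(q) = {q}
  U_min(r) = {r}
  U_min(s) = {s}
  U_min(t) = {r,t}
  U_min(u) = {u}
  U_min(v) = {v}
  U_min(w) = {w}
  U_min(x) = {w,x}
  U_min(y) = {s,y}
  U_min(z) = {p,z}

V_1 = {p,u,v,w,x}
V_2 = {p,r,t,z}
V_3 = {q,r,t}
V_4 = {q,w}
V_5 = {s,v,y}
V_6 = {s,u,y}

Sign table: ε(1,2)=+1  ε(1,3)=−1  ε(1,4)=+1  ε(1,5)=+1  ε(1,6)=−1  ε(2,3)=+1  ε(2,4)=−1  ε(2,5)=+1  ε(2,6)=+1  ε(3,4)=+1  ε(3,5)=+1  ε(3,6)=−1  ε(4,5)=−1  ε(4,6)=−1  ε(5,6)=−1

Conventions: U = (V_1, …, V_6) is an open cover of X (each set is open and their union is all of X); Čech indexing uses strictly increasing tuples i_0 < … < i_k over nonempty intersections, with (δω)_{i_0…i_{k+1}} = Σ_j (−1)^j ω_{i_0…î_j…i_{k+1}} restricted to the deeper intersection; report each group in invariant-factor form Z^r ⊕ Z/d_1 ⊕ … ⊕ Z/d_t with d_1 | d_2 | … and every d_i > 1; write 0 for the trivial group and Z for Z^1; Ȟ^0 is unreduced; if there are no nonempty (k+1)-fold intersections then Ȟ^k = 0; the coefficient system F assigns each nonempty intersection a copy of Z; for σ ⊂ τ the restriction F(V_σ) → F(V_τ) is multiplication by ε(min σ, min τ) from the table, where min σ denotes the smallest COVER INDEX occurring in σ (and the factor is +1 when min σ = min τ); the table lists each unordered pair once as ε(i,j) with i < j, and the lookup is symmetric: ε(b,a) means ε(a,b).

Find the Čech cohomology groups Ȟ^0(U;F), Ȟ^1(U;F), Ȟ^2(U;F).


Ȟ^0 ≅ Z; Ȟ^1 ≅ Z^2; Ȟ^2 ≅ 0

nonempty intersections:
  V12={p} V14={w} V15={v} V16={u} V23={r,t} V34={q} V56={s,y}
C dims 6,7; δ0: rk 5, SNF 1^5
Ȟ^0: (6−5)−0=1 ⇒ Z
Ȟ^1: (7−0)−5=2 ⇒ Z^2
Ȟ^2: (0−0)−0=0 ⇒ 0


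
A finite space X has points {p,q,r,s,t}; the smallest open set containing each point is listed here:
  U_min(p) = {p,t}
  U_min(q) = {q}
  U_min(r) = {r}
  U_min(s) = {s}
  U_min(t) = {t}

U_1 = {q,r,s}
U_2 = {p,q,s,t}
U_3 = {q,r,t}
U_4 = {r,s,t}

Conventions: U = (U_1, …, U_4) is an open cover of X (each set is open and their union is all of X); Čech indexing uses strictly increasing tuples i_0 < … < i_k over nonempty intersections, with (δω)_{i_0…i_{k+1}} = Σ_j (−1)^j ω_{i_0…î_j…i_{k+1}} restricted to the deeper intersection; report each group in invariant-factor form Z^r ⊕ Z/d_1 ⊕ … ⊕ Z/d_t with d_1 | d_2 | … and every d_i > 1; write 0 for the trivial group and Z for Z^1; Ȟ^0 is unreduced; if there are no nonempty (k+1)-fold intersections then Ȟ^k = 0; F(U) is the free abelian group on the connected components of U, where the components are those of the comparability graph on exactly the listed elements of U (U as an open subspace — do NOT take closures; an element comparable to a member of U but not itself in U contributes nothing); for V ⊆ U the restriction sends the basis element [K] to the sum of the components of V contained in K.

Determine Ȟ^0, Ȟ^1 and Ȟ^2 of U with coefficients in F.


cover nerve:
  U12={q,s} U13={q,r} U14={r,s} U23={q,t} U24={s,t} U34={r,t}
  U123={q} U124={s} U134={r} U234={t}
components per intersection:
  U1: {q} {r} {s}
  U2: {p,t} {q} {s}
  U3: {q} {r} {t}
  U4: {r} {s} {t}
  U12: {q} {s}
  U13: {q} {r}
  U14: {r} {s}
  U23: {q} {t}
  U24: {s} {t}
  U34: {r} {t}
  U123: {q}
  U124: {s}
  U134: {r}
  U234: {t}
C dims 12,12,4; δ0: rk 8, SNF 1^8; δ1: rk 4, SNF 1^4
Ȟ^0: (12−8)−0=4 ⇒ Z^4
Ȟ^1: (12−4)−8=0 ⇒ 0
Ȟ^2: (4−0)−4=0 ⇒ 0

Ȟ^0 = Z^4, Ȟ^1 = 0, Ȟ^2 = 0


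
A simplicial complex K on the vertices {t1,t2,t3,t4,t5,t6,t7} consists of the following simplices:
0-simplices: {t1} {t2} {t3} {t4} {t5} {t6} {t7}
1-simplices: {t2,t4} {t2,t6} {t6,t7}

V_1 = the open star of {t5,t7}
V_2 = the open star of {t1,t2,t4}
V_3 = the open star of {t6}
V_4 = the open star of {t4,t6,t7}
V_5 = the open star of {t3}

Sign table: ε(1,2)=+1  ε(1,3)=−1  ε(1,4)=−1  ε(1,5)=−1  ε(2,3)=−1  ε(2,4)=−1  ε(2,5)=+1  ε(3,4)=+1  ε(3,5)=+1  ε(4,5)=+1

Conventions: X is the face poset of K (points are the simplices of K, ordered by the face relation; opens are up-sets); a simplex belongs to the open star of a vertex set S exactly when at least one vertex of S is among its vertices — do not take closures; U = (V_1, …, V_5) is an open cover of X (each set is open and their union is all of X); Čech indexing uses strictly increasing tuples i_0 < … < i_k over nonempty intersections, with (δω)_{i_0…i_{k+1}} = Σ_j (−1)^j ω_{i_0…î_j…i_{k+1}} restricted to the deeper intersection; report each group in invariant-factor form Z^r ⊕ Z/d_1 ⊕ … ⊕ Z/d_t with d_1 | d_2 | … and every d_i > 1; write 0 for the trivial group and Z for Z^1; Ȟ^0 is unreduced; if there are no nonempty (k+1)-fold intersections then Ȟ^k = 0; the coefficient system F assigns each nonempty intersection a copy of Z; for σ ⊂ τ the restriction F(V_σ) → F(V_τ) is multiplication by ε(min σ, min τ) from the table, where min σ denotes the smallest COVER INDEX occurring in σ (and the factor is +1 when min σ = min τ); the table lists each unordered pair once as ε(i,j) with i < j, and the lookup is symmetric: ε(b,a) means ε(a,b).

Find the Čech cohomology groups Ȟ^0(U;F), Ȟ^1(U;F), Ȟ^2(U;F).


intersection data:
  V1={{t5},{t7},{t6,t7}} V2={{t1},{t2},{t4},{t2,t4},{t2,t6}} V3={{t6},{t2,t6},{t6,t7}} V4={{t4},{t6},{t7},{t2,t4},{t2,t6},{t6,t7}} V5={{t3}}
  V13={{t6,t7}} V14={{t7},{t6,t7}} V23={{t2,t6}} V24={{t4},{t2,t4},{t2,t6}} V34={{t6},{t2,t6},{t6,t7}}
  V134={{t6,t7}} V234={{t2,t6}}
C dims 5,5,2; δ0: rk 3, SNF 1^3; δ1: rk 2, SNF 1^2
Ȟ^0 = (5 − 3) − 0 = 2, so Ȟ^0 ≅ Z^2
Ȟ^1 = (5 − 2) − 3 = 0, so Ȟ^1 ≅ 0
Ȟ^2 = (2 − 0) − 2 = 0, so Ȟ^2 ≅ 0

Ȟ^0 ≅ Z^2,  Ȟ^1 ≅ 0,  Ȟ^2 ≅ 0


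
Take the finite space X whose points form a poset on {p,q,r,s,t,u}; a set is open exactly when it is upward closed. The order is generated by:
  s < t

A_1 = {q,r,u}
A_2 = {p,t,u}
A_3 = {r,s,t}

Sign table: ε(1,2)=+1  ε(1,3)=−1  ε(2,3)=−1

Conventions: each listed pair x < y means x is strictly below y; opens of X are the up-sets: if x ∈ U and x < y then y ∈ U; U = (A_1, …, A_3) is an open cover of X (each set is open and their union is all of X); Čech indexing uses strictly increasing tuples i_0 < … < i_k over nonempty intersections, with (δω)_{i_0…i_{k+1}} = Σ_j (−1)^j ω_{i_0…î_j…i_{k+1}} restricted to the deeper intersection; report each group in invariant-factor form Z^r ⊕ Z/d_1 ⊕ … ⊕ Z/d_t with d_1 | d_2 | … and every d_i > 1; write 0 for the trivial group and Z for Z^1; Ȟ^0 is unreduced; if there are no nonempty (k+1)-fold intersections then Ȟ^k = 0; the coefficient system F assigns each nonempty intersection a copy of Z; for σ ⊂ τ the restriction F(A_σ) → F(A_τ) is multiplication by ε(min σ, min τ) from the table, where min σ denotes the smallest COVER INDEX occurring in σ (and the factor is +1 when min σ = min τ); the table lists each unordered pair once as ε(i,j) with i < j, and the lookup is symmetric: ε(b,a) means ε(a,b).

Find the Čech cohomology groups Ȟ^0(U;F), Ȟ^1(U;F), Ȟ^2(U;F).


Ȟ^0 ≅ Z; Ȟ^1 ≅ Z; Ȟ^2 ≅ 0

nerve simplices:
  A12={u} A13={r} A23={t}
C dims 3,3; δ0: rk 2, SNF 1^2
degree 0: 3−2−0 = 1 → Ȟ^0 ≅ Z
degree 1: 3−0−2 = 1 → Ȟ^1 ≅ Z
degree 2: 0−0−0 = 0 → Ȟ^2 ≅ 0
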